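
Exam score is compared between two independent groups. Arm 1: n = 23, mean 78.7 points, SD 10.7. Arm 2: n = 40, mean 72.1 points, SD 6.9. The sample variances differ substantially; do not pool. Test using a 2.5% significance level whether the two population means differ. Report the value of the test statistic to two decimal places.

2.66

Let group 1 = arm 1, group 2 = arm 2. H0: μ_1 = μ_2; H1: μ_1 ≠ μ_2 (Welch's two-sample t-test, two-sided).
t = (x̄_1 − x̄_2)/√(s_1²/n_1 + s_2²/n_2) = (78.7 − 72.1)/√(10.7²/23 + 6.9²/40) = 2.66
Welch–Satterthwaite df ≈ 32.72
Two-sided p-value ≈ 0.012
Since p ≈ 0.012 < α = 0.025, reject H0; the data support H1.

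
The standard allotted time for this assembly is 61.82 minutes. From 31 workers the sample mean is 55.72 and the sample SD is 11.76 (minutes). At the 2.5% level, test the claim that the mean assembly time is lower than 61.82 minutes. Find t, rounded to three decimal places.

H0: μ = 61.82; H1: μ < 61.82 (one-sample t-test, left-tailed).
t = (x̄ − μ₀)/(s/√n) = (55.72 − 61.82)/(11.76/√31) = -2.888
df = n − 1 = 30
p-value = P(T ≤ -2.888) ≈ 0.0036
Since p ≈ 0.0036 < α = 0.025, reject H0; the data support H1.

-2.888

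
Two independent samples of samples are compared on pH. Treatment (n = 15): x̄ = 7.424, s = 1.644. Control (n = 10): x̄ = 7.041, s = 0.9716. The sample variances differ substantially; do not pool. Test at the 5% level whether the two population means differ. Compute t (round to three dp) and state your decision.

t = 0.731; fail to reject H0

Let group 1 = treatment, group 2 = control. H0: μ_1 = μ_2; H1: μ_1 ≠ μ_2 (Welch's two-sample t-test, two-sided).
t = (x̄_1 − x̄_2)/√(s_1²/n_1 + s_2²/n_2) = (7.424 − 7.041)/√(1.644²/15 + 0.9716²/10) = 0.731
Welch–Satterthwaite df ≈ 22.78
Two-sided p-value ≈ 0.472
Since p ≈ 0.472 > α = 0.05, fail to reject H0; the evidence is not statistically significant.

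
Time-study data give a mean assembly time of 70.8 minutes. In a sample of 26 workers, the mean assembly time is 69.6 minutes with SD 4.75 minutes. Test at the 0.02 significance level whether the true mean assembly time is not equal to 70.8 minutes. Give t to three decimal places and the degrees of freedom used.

t = -1.288, df = 25

H0: μ = 70.8; H1: μ ≠ 70.8 (one-sample t-test, two-sided).
t = (x̄ − μ₀)/(s/√n) = (69.6 − 70.8)/(4.75/√26) = -1.288
df = n − 1 = 25
Two-sided p-value ≈ 0.209
Since p ≈ 0.209 > α = 0.02, fail to reject H0; the data do not provide sufficient evidence against H0.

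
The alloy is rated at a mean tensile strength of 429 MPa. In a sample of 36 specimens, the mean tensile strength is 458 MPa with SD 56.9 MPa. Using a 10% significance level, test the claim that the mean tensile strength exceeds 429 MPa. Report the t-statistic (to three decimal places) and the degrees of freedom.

t = 3.058, df = 35

H0: μ = 429; H1: μ > 429 (one-sample t-test, right-tailed).
t = (x̄ − μ₀)/(s/√n) = (458 − 429)/(56.9/√36) = 3.058
df = n − 1 = 35
p-value = P(T ≥ 3.058) ≈ 0.002
Since p ≈ 0.002 < α = 0.1, reject H0; the evidence is statistically significant.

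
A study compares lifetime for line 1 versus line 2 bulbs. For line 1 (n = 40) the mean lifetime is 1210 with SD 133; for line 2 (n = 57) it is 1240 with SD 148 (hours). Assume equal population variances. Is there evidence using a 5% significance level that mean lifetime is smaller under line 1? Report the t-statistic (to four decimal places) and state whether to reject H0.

t = -1.0240; fail to reject H0

Let group 1 = line 1, group 2 = line 2. H0: μ_1 = μ_2; H1: μ_1 < μ_2 (two-sample pooled-variance t-test, left-tailed).
s_p² = [(40−1)·133² + (57−1)·148²]/(40+57−2) = 20173.6
t = (1210 − 1240)/√[20173.6·(1/40 + 1/57)] = -1.0240
df = n₁ + n₂ − 2 = 95
p-value = P(T ≤ -1.0240) ≈ 0.1542
Since p ≈ 0.1542 > α = 0.05, fail to reject H0; the data do not provide sufficient evidence against H0.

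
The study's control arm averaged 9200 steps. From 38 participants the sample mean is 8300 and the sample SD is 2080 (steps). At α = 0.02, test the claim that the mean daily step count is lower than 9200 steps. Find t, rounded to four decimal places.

-2.6673

H0: μ = 9200; H1: μ < 9200 (one-sample t-test, left-tailed).
t = (x̄ − μ₀)/(s/√n) = (8300 − 9200)/(2080/√38) = -2.6673
df = n − 1 = 37
p-value = P(T ≤ -2.6673) ≈ 0.0056
Since p ≈ 0.0056 < α = 0.02, reject H0; the data support H1.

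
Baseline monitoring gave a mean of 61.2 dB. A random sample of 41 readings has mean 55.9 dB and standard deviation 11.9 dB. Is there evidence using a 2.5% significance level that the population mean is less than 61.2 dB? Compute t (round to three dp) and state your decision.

t = -2.852; reject H0

H0: μ = 61.2; H1: μ < 61.2 (one-sample t-test, left-tailed).
t = (x̄ − μ₀)/(s/√n) = (55.9 − 61.2)/(11.9/√41) = -2.852
df = n − 1 = 40
p-value = P(T ≤ -2.852) ≈ 0.0034
Since p ≈ 0.0034 < α = 0.025, reject H0; the data support H1.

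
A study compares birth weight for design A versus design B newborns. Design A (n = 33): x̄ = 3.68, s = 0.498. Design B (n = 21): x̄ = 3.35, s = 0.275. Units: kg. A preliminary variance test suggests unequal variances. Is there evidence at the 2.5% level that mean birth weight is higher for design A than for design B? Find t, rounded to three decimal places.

3.130

Let group 1 = design A, group 2 = design B. H0: μ_1 = μ_2; H1: μ_1 > μ_2 (Welch's two-sample t-test, right-tailed).
t = (x̄_1 − x̄_2)/√(s_1²/n_1 + s_2²/n_2) = (3.68 − 3.35)/√(0.498²/33 + 0.275²/21) = 3.130
Welch–Satterthwaite df ≈ 51.20
p-value = P(T ≥ 3.130) ≈ 0.001
Since p ≈ 0.001 < α = 0.025, reject H0; the evidence is statistically significant.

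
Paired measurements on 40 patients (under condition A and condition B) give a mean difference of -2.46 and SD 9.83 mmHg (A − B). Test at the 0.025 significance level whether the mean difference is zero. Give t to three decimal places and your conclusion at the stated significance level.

t = -1.583; fail to reject H0

H0: μ_d = 0; H1: μ_d ≠ 0 (paired t-test on the differences, two-sided).
t = d̄/(s_d/√n) = -2.46/(9.83/√40) = -1.583
df = n − 1 = 39
Two-sided p-value ≈ 0.1216
Since p ≈ 0.1216 > α = 0.025, fail to reject H0; the evidence is not statistically significant.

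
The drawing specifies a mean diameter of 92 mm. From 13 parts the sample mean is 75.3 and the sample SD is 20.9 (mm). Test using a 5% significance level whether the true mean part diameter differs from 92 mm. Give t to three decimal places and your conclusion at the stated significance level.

H0: μ = 92; H1: μ ≠ 92 (one-sample t-test, two-sided).
t = (x̄ − μ₀)/(s/√n) = (75.3 − 92)/(20.9/√13) = -2.881
df = n − 1 = 12
Two-sided p-value ≈ 0.014
Since p ≈ 0.014 < α = 0.05, reject H0; the evidence is statistically significant.

t = -2.881; reject H0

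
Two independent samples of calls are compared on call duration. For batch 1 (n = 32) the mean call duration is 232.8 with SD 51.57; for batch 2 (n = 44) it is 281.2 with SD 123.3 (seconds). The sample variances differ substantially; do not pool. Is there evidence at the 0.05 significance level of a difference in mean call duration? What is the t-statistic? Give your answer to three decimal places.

Let group 1 = batch 1, group 2 = batch 2. H0: μ_1 = μ_2; H1: μ_1 ≠ μ_2 (Welch's two-sample t-test, two-sided).
t = (x̄_1 − x̄_2)/√(s_1²/n_1 + s_2²/n_2) = (232.8 − 281.2)/√(51.57²/32 + 123.3²/44) = -2.338
Welch–Satterthwaite df ≈ 61.26
Two-sided p-value ≈ 0.023
Since p ≈ 0.023 < α = 0.05, reject H0; the evidence is statistically significant.

-2.338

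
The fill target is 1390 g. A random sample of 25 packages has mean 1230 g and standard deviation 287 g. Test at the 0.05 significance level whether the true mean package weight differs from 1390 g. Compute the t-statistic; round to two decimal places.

-2.79

H0: μ = 1390; H1: μ ≠ 1390 (one-sample t-test, two-sided).
t = (x̄ − μ₀)/(s/√n) = (1230 − 1390)/(287/√25) = -2.79
df = n − 1 = 24
Two-sided p-value ≈ 0.0102
Since p ≈ 0.0102 < α = 0.05, reject H0; the evidence is statistically significant.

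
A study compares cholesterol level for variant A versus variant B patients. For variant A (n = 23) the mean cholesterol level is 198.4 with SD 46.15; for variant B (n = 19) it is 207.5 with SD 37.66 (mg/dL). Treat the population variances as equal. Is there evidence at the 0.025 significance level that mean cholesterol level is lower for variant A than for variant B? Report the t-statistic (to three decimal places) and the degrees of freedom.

t = -0.690, df = 40

Let group 1 = variant A, group 2 = variant B. H0: μ_1 = μ_2; H1: μ_1 < μ_2 (two-sample pooled-variance t-test, left-tailed).
s_p² = [(23−1)·46.15² + (19−1)·37.66²]/(23+19−2) = 1809.63
t = (198.4 − 207.5)/√[1809.63·(1/23 + 1/19)] = -0.690
df = n₁ + n₂ − 2 = 40
p-value = P(T ≤ -0.690) ≈ 0.247
Since p ≈ 0.247 > α = 0.025, fail to reject H0; the evidence is not statistically significant.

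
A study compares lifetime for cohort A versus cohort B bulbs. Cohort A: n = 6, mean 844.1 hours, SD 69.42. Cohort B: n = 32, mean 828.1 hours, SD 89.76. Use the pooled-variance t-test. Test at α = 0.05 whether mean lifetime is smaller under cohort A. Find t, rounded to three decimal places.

Let group 1 = cohort A, group 2 = cohort B. H0: μ_1 = μ_2; H1: μ_1 < μ_2 (two-sample pooled-variance t-test, left-tailed).
s_p² = [(6−1)·69.42² + (32−1)·89.76²]/(6+32−2) = 7607.17
t = (844.1 − 828.1)/√[7607.17·(1/6 + 1/32)] = 0.412
df = n₁ + n₂ − 2 = 36
p-value = P(T ≤ 0.412) ≈ 0.6587
Since p ≈ 0.6587 > α = 0.05, fail to reject H0; the evidence is not statistically significant.

0.412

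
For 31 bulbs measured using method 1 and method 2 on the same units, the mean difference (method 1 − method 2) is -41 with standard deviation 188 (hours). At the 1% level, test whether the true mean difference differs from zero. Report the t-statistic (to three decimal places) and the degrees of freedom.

H0: μ_d = 0; H1: μ_d ≠ 0 (paired t-test on the differences, two-sided).
t = d̄/(s_d/√n) = -41/(188/√31) = -1.214
df = n − 1 = 30
Two-sided p-value ≈ 0.234
Since p ≈ 0.234 > α = 0.01, fail to reject H0; the data do not provide sufficient evidence against H0.

t = -1.214, df = 30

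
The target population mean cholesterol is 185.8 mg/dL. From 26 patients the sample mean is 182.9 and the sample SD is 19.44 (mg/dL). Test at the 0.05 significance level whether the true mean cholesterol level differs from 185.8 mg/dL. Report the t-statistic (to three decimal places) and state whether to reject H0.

H0: μ = 185.8; H1: μ ≠ 185.8 (one-sample t-test, two-sided).
t = (x̄ − μ₀)/(s/√n) = (182.9 − 185.8)/(19.44/√26) = -0.761
df = n − 1 = 25
Two-sided p-value ≈ 0.4540
Since p ≈ 0.4540 > α = 0.05, fail to reject H0; the data do not provide sufficient evidence against H0.

t = -0.761; fail to reject H0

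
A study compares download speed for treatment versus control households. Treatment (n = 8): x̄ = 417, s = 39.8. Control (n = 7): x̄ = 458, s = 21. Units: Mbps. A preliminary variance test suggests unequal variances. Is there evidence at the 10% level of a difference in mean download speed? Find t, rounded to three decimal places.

Let group 1 = treatment, group 2 = control. H0: μ_1 = μ_2; H1: μ_1 ≠ μ_2 (Welch's two-sample t-test, two-sided).
t = (x̄_1 − x̄_2)/√(s_1²/n_1 + s_2²/n_2) = (417 − 458)/√(39.8²/8 + 21²/7) = -2.538
Welch–Satterthwaite df ≈ 10.88
Two-sided p-value ≈ 0.0278
Since p ≈ 0.0278 < α = 0.1, reject H0; the data support H1.

-2.538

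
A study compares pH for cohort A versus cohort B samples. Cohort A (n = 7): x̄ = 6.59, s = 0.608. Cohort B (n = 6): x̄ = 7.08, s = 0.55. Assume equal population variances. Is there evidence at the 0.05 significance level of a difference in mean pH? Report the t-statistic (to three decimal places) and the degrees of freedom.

Let group 1 = cohort A, group 2 = cohort B. H0: μ_1 = μ_2; H1: μ_1 ≠ μ_2 (two-sample pooled-variance t-test, two-sided).
s_p² = [(7−1)·0.608² + (6−1)·0.55²]/(7+6−2) = 0.339135
t = (6.59 − 7.08)/√[0.339135·(1/7 + 1/6)] = -1.512
df = n₁ + n₂ − 2 = 11
Two-sided p-value ≈ 0.1586
Since p ≈ 0.1586 > α = 0.05, fail to reject H0; the evidence is not statistically significant.

t = -1.512, df = 11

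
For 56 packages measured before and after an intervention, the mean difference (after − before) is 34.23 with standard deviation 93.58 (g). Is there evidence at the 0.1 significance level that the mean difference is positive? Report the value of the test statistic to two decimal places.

2.74

H0: μ_d = 0; H1: μ_d > 0 (paired t-test on the differences, right-tailed).
t = d̄/(s_d/√n) = 34.23/(93.58/√56) = 2.74
df = n − 1 = 55
p-value = P(T ≥ 2.74) ≈ 0.0042
Since p ≈ 0.0042 < α = 0.1, reject H0; the data support H1.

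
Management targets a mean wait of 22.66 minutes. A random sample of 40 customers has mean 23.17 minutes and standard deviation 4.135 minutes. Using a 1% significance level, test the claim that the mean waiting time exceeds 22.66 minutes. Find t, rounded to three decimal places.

0.780

H0: μ = 22.66; H1: μ > 22.66 (one-sample t-test, right-tailed).
t = (x̄ − μ₀)/(s/√n) = (23.17 − 22.66)/(4.135/√40) = 0.780
df = n − 1 = 39
p-value = P(T ≥ 0.780) ≈ 0.2200
Since p ≈ 0.2200 > α = 0.01, fail to reject H0; the evidence is not statistically significant.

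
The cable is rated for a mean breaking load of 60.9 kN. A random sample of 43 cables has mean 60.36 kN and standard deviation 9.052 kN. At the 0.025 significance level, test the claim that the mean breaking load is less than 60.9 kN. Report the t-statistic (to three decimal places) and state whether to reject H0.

t = -0.391; fail to reject H0

H0: μ = 60.9; H1: μ < 60.9 (one-sample t-test, left-tailed).
t = (x̄ − μ₀)/(s/√n) = (60.36 − 60.9)/(9.052/√43) = -0.391
df = n − 1 = 42
p-value = P(T ≤ -0.391) ≈ 0.349
Since p ≈ 0.349 > α = 0.025, fail to reject H0; the evidence is not statistically significant.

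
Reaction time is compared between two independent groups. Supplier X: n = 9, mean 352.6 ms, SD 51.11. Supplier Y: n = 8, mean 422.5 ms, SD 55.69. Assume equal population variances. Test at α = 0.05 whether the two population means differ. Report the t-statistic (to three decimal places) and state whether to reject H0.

t = -2.699; reject H0

Let group 1 = supplier X, group 2 = supplier Y. H0: μ_1 = μ_2; H1: μ_1 ≠ μ_2 (two-sample pooled-variance t-test, two-sided).
s_p² = [(9−1)·51.11² + (8−1)·55.69²]/(9+8−2) = 2840.5
t = (352.6 − 422.5)/√[2840.5·(1/9 + 1/8)] = -2.699
df = n₁ + n₂ − 2 = 15
Two-sided p-value ≈ 0.016
Since p ≈ 0.016 < α = 0.05, reject H0; the data support H1.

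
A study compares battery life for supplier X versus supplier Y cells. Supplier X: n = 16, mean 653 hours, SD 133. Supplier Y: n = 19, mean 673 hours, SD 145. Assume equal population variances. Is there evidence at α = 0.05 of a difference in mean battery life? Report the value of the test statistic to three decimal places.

-0.422

Let group 1 = supplier X, group 2 = supplier Y. H0: μ_1 = μ_2; H1: μ_1 ≠ μ_2 (two-sample pooled-variance t-test, two-sided).
s_p² = [(16−1)·133² + (19−1)·145²]/(16+19−2) = 19508.6
t = (653 − 673)/√[19508.6·(1/16 + 1/19)] = -0.422
df = n₁ + n₂ − 2 = 33
Two-sided p-value ≈ 0.6758
Since p ≈ 0.6758 > α = 0.05, fail to reject H0; the data do not provide sufficient evidence against H0.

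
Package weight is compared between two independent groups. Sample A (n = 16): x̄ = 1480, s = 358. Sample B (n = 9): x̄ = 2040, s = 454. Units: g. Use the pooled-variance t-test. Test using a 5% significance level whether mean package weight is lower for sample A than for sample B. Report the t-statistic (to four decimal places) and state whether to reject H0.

Let group 1 = sample A, group 2 = sample B. H0: μ_1 = μ_2; H1: μ_1 < μ_2 (two-sample pooled-variance t-test, left-tailed).
s_p² = [(16−1)·358² + (9−1)·454²]/(16+9−2) = 155278
t = (1480 − 2040)/√[155278·(1/16 + 1/9)] = -3.4107
df = n₁ + n₂ − 2 = 23
p-value = P(T ≤ -3.4107) ≈ 0.001
Since p ≈ 0.001 < α = 0.05, reject H0; the evidence is statistically significant.

t = -3.4107; reject H0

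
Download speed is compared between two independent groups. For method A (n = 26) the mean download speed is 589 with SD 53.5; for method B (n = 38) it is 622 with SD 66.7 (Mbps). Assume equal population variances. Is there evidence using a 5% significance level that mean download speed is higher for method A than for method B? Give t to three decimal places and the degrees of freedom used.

Let group 1 = method A, group 2 = method B. H0: μ_1 = μ_2; H1: μ_1 > μ_2 (two-sample pooled-variance t-test, right-tailed).
s_p² = [(26−1)·53.5² + (38−1)·66.7²]/(26+38−2) = 3809.12
t = (589 − 622)/√[3809.12·(1/26 + 1/38)] = -2.101
df = n₁ + n₂ − 2 = 62
p-value = P(T ≥ -2.101) ≈ 0.9801
Since p ≈ 0.9801 > α = 0.05, fail to reject H0; the evidence is not statistically significant.

t = -2.101, df = 62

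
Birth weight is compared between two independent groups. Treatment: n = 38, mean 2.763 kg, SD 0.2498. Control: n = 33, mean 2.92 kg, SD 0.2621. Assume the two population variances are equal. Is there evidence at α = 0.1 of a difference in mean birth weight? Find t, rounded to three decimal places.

-2.582

Let group 1 = treatment, group 2 = control. H0: μ_1 = μ_2; H1: μ_1 ≠ μ_2 (two-sample pooled-variance t-test, two-sided).
s_p² = [(38−1)·0.2498² + (33−1)·0.2621²]/(38+33−2) = 0.0653201
t = (2.763 − 2.92)/√[0.0653201·(1/38 + 1/33)] = -2.582
df = n₁ + n₂ − 2 = 69
Two-sided p-value ≈ 0.012
Since p ≈ 0.012 < α = 0.1, reject H0; the evidence is statistically significant.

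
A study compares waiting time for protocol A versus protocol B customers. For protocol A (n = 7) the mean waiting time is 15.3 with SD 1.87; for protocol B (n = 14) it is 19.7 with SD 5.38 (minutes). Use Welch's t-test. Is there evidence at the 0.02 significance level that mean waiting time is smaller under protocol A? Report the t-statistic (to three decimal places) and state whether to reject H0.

t = -2.746; reject H0

Let group 1 = protocol A, group 2 = protocol B. H0: μ_1 = μ_2; H1: μ_1 < μ_2 (Welch's two-sample t-test, left-tailed).
t = (x̄_1 − x̄_2)/√(s_1²/n_1 + s_2²/n_2) = (15.3 − 19.7)/√(1.87²/7 + 5.38²/14) = -2.746
Welch–Satterthwaite df ≈ 17.79
p-value = P(T ≤ -2.746) ≈ 0.007
Since p ≈ 0.007 < α = 0.02, reject H0; the evidence is statistically significant.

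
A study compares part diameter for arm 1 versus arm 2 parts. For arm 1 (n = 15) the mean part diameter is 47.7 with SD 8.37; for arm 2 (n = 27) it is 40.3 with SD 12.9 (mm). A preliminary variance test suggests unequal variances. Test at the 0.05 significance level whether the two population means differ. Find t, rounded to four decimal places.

Let group 1 = arm 1, group 2 = arm 2. H0: μ_1 = μ_2; H1: μ_1 ≠ μ_2 (Welch's two-sample t-test, two-sided).
t = (x̄_1 − x̄_2)/√(s_1²/n_1 + s_2²/n_2) = (47.7 − 40.3)/√(8.37²/15 + 12.9²/27) = 2.2482
Welch–Satterthwaite df ≈ 38.88
Two-sided p-value ≈ 0.030
Since p ≈ 0.030 < α = 0.05, reject H0; the evidence is statistically significant.

2.2482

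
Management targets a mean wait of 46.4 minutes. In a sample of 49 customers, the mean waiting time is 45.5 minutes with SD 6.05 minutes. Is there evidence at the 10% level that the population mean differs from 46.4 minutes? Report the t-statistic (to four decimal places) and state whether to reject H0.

H0: μ = 46.4; H1: μ ≠ 46.4 (one-sample t-test, two-sided).
t = (x̄ − μ₀)/(s/√n) = (45.5 − 46.4)/(6.05/√49) = -1.0413
df = n − 1 = 48
Two-sided p-value ≈ 0.3029
Since p ≈ 0.3029 > α = 0.1, fail to reject H0; the data do not provide sufficient evidence against H0.

t = -1.0413; fail to reject H0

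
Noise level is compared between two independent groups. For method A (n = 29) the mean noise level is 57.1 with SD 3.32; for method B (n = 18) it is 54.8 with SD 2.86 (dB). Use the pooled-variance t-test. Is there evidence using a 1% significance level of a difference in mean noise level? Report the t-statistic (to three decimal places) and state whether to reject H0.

Let group 1 = method A, group 2 = method B. H0: μ_1 = μ_2; H1: μ_1 ≠ μ_2 (two-sample pooled-variance t-test, two-sided).
s_p² = [(29−1)·3.32² + (18−1)·2.86²]/(29+18−2) = 9.94845
t = (57.1 − 54.8)/√[9.94845·(1/29 + 1/18)] = 2.430
df = n₁ + n₂ − 2 = 45
Two-sided p-value ≈ 0.0191
Since p ≈ 0.0191 > α = 0.01, fail to reject H0; the evidence is not statistically significant.

t = 2.430; fail to reject H0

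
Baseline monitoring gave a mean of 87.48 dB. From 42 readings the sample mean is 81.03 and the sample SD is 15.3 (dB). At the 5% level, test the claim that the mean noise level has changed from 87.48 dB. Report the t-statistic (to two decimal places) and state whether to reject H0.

H0: μ = 87.48; H1: μ ≠ 87.48 (one-sample t-test, two-sided).
t = (x̄ − μ₀)/(s/√n) = (81.03 − 87.48)/(15.3/√42) = -2.73
df = n − 1 = 41
Two-sided p-value ≈ 0.009
Since p ≈ 0.009 < α = 0.05, reject H0; the evidence is statistically significant.

t = -2.73; reject H0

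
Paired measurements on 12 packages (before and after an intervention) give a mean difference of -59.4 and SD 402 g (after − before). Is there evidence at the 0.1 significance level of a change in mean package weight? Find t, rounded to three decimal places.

H0: μ_d = 0; H1: μ_d ≠ 0 (paired t-test on the differences, two-sided).
t = d̄/(s_d/√n) = -59.4/(402/√12) = -0.512
df = n − 1 = 11
Two-sided p-value ≈ 0.6189
Since p ≈ 0.6189 > α = 0.1, fail to reject H0; the evidence is not statistically significant.

-0.512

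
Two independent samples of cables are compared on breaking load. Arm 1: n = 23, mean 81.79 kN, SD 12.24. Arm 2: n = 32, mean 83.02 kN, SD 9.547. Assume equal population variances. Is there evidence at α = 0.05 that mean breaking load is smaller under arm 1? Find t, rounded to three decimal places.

Let group 1 = arm 1, group 2 = arm 2. H0: μ_1 = μ_2; H1: μ_1 < μ_2 (two-sample pooled-variance t-test, left-tailed).
s_p² = [(23−1)·12.24² + (32−1)·9.547²]/(23+32−2) = 115.5
t = (81.79 − 83.02)/√[115.5·(1/23 + 1/32)] = -0.419
df = n₁ + n₂ − 2 = 53
p-value = P(T ≤ -0.419) ≈ 0.3386
Since p ≈ 0.3386 > α = 0.05, fail to reject H0; the evidence is not statistically significant.

-0.419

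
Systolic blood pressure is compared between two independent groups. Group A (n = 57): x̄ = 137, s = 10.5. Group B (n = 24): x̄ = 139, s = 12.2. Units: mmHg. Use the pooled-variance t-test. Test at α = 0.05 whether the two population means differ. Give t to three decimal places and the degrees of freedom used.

t = -0.746, df = 79

Let group 1 = group A, group 2 = group B. H0: μ_1 = μ_2; H1: μ_1 ≠ μ_2 (two-sample pooled-variance t-test, two-sided).
s_p² = [(57−1)·10.5² + (24−1)·12.2²]/(57+24−2) = 121.485
t = (137 − 139)/√[121.485·(1/57 + 1/24)] = -0.746
df = n₁ + n₂ − 2 = 79
Two-sided p-value ≈ 0.4581
Since p ≈ 0.4581 > α = 0.05, fail to reject H0; the data do not provide sufficient evidence against H0.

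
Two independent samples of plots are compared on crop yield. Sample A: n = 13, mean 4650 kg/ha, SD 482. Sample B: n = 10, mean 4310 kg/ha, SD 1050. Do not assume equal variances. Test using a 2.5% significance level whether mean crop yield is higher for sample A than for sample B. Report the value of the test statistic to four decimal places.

Let group 1 = sample A, group 2 = sample B. H0: μ_1 = μ_2; H1: μ_1 > μ_2 (Welch's two-sample t-test, right-tailed).
t = (x̄_1 − x̄_2)/√(s_1²/n_1 + s_2²/n_2) = (4650 − 4310)/√(482²/13 + 1050²/10) = 0.9499
Welch–Satterthwaite df ≈ 11.92
p-value = P(T ≥ 0.9499) ≈ 0.181
Since p ≈ 0.181 > α = 0.025, fail to reject H0; the data do not provide sufficient evidence against H0.

0.9499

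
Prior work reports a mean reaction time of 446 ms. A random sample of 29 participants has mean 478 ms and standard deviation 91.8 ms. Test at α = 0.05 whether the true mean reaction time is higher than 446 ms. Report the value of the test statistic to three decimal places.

H0: μ = 446; H1: μ > 446 (one-sample t-test, right-tailed).
t = (x̄ − μ₀)/(s/√n) = (478 − 446)/(91.8/√29) = 1.877
df = n − 1 = 28
p-value = P(T ≥ 1.877) ≈ 0.035
Since p ≈ 0.035 < α = 0.05, reject H0; the data support H1.

1.877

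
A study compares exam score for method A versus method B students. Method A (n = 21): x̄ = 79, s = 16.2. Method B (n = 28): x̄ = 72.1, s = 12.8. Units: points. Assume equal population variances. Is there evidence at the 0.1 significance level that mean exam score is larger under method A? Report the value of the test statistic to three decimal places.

1.666

Let group 1 = method A, group 2 = method B. H0: μ_1 = μ_2; H1: μ_1 > μ_2 (two-sample pooled-variance t-test, right-tailed).
s_p² = [(21−1)·16.2² + (28−1)·12.8²]/(21+28−2) = 205.797
t = (79 − 72.1)/√[205.797·(1/21 + 1/28)] = 1.666
df = n₁ + n₂ − 2 = 47
p-value = P(T ≥ 1.666) ≈ 0.051
Since p ≈ 0.051 < α = 0.1, reject H0; the evidence is statistically significant.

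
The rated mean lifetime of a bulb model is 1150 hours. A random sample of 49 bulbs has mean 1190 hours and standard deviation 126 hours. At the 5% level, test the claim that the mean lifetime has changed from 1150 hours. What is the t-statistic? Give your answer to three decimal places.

H0: μ = 1150; H1: μ ≠ 1150 (one-sample t-test, two-sided).
t = (x̄ − μ₀)/(s/√n) = (1190 − 1150)/(126/√49) = 2.222
df = n − 1 = 48
Two-sided p-value ≈ 0.0310
Since p ≈ 0.0310 < α = 0.05, reject H0; the data support H1.

2.222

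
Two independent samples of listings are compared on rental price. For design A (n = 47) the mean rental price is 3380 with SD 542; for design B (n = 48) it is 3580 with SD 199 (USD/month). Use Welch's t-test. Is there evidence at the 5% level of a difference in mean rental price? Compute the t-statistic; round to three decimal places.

Let group 1 = design A, group 2 = design B. H0: μ_1 = μ_2; H1: μ_1 ≠ μ_2 (Welch's two-sample t-test, two-sided).
t = (x̄_1 − x̄_2)/√(s_1²/n_1 + s_2²/n_2) = (3380 − 3580)/√(542²/47 + 199²/48) = -2.378
Welch–Satterthwaite df ≈ 57.96
Two-sided p-value ≈ 0.021
Since p ≈ 0.021 < α = 0.05, reject H0; the evidence is statistically significant.

-2.378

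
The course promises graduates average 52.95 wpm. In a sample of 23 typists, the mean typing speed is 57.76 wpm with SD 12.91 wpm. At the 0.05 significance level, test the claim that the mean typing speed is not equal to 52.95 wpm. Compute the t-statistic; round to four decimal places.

1.7868

H0: μ = 52.95; H1: μ ≠ 52.95 (one-sample t-test, two-sided).
t = (x̄ − μ₀)/(s/√n) = (57.76 − 52.95)/(12.91/√23) = 1.7868
df = n − 1 = 22
Two-sided p-value ≈ 0.0878
Since p ≈ 0.0878 > α = 0.05, fail to reject H0; the evidence is not statistically significant.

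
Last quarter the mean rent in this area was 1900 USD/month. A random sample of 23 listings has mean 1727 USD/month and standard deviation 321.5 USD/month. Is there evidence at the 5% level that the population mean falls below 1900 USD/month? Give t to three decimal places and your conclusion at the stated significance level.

H0: μ = 1900; H1: μ < 1900 (one-sample t-test, left-tailed).
t = (x̄ − μ₀)/(s/√n) = (1727 − 1900)/(321.5/√23) = -2.581
df = n − 1 = 22
p-value = P(T ≤ -2.581) ≈ 0.0085
Since p ≈ 0.0085 < α = 0.05, reject H0; the evidence is statistically significant.

t = -2.581; reject H0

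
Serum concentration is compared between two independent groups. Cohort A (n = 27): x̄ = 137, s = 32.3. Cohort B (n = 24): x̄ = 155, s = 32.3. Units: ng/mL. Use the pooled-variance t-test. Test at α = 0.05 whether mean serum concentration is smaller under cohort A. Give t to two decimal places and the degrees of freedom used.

t = -1.99, df = 49

Let group 1 = cohort A, group 2 = cohort B. H0: μ_1 = μ_2; H1: μ_1 < μ_2 (two-sample pooled-variance t-test, left-tailed).
s_p² = [(27−1)·32.3² + (24−1)·32.3²]/(27+24−2) = 1043.29
t = (137 − 155)/√[1043.29·(1/27 + 1/24)] = -1.99
df = n₁ + n₂ − 2 = 49
p-value = P(T ≤ -1.99) ≈ 0.0263
Since p ≈ 0.0263 < α = 0.05, reject H0; the data support H1.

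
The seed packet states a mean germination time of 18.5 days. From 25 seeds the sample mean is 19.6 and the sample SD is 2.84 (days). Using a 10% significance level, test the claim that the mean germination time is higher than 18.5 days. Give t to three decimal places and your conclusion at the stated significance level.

t = 1.937; reject H0

H0: μ = 18.5; H1: μ > 18.5 (one-sample t-test, right-tailed).
t = (x̄ − μ₀)/(s/√n) = (19.6 − 18.5)/(2.84/√25) = 1.937
df = n − 1 = 24
p-value = P(T ≥ 1.937) ≈ 0.032
Since p ≈ 0.032 < α = 0.1, reject H0; the evidence is statistically significant.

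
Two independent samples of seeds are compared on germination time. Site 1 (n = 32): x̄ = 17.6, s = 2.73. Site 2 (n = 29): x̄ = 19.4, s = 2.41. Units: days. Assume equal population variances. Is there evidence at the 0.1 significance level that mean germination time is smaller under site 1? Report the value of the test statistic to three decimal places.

Let group 1 = site 1, group 2 = site 2. H0: μ_1 = μ_2; H1: μ_1 < μ_2 (two-sample pooled-variance t-test, left-tailed).
s_p² = [(32−1)·2.73² + (29−1)·2.41²]/(32+29−2) = 6.67232
t = (17.6 − 19.4)/√[6.67232·(1/32 + 1/29)] = -2.718
df = n₁ + n₂ − 2 = 59
p-value = P(T ≤ -2.718) ≈ 0.004
Since p ≈ 0.004 < α = 0.1, reject H0; the evidence is statistically significant.

-2.718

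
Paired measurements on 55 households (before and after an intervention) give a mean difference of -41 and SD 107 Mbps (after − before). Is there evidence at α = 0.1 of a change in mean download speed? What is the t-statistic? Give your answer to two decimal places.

H0: μ_d = 0; H1: μ_d ≠ 0 (paired t-test on the differences, two-sided).
t = d̄/(s_d/√n) = -41/(107/√55) = -2.84
df = n − 1 = 54
Two-sided p-value ≈ 0.0063
Since p ≈ 0.0063 < α = 0.1, reject H0; the evidence is statistically significant.

-2.84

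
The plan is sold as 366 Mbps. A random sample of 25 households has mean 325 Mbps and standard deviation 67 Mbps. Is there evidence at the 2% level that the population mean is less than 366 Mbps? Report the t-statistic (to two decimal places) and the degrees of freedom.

t = -3.06, df = 24

H0: μ = 366; H1: μ < 366 (one-sample t-test, left-tailed).
t = (x̄ − μ₀)/(s/√n) = (325 − 366)/(67/√25) = -3.06
df = n − 1 = 24
p-value = P(T ≤ -3.06) ≈ 0.0027
Since p ≈ 0.0027 < α = 0.02, reject H0; the data support H1.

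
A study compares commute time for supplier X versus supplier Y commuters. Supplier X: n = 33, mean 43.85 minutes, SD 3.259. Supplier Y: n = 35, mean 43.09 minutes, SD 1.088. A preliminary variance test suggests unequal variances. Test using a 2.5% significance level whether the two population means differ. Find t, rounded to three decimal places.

Let group 1 = supplier X, group 2 = supplier Y. H0: μ_1 = μ_2; H1: μ_1 ≠ μ_2 (Welch's two-sample t-test, two-sided).
t = (x̄_1 − x̄_2)/√(s_1²/n_1 + s_2²/n_2) = (43.85 − 43.09)/√(3.259²/33 + 1.088²/35) = 1.274
Welch–Satterthwaite df ≈ 38.68
Two-sided p-value ≈ 0.2101
Since p ≈ 0.2101 > α = 0.025, fail to reject H0; the evidence is not statistically significant.

1.274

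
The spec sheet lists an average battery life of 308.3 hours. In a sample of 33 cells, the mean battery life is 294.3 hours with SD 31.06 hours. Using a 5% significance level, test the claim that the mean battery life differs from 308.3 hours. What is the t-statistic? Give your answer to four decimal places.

H0: μ = 308.3; H1: μ ≠ 308.3 (one-sample t-test, two-sided).
t = (x̄ − μ₀)/(s/√n) = (294.3 − 308.3)/(31.06/√33) = -2.5893
df = n − 1 = 32
Two-sided p-value ≈ 0.0144
Since p ≈ 0.0144 < α = 0.05, reject H0; the evidence is statistically significant.

-2.5893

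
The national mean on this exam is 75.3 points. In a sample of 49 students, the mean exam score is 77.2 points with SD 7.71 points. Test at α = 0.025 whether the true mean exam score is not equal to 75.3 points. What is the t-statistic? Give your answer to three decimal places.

1.725

H0: μ = 75.3; H1: μ ≠ 75.3 (one-sample t-test, two-sided).
t = (x̄ − μ₀)/(s/√n) = (77.2 − 75.3)/(7.71/√49) = 1.725
df = n − 1 = 48
Two-sided p-value ≈ 0.091
Since p ≈ 0.091 > α = 0.025, fail to reject H0; the data do not provide sufficient evidence against H0.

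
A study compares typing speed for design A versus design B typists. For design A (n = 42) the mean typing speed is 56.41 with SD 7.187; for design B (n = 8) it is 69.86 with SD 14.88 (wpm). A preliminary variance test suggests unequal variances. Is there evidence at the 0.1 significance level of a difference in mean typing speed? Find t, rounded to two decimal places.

Let group 1 = design A, group 2 = design B. H0: μ_1 = μ_2; H1: μ_1 ≠ μ_2 (Welch's two-sample t-test, two-sided).
t = (x̄_1 − x̄_2)/√(s_1²/n_1 + s_2²/n_2) = (56.41 − 69.86)/√(7.187²/42 + 14.88²/8) = -2.50
Welch–Satterthwaite df ≈ 7.63
Two-sided p-value ≈ 0.0382
Since p ≈ 0.0382 < α = 0.1, reject H0; the evidence is statistically significant.

-2.50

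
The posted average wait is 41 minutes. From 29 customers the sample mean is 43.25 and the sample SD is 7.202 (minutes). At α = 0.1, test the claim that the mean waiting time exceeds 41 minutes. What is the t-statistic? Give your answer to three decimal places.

1.682

H0: μ = 41; H1: μ > 41 (one-sample t-test, right-tailed).
t = (x̄ − μ₀)/(s/√n) = (43.25 − 41)/(7.202/√29) = 1.682
df = n − 1 = 28
p-value = P(T ≥ 1.682) ≈ 0.0518
Since p ≈ 0.0518 < α = 0.1, reject H0; the evidence is statistically significant.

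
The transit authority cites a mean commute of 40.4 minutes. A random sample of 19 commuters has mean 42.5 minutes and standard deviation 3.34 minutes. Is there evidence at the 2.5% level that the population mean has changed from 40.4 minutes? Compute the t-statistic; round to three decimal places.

2.741

H0: μ = 40.4; H1: μ ≠ 40.4 (one-sample t-test, two-sided).
t = (x̄ − μ₀)/(s/√n) = (42.5 − 40.4)/(3.34/√19) = 2.741
df = n − 1 = 18
Two-sided p-value ≈ 0.0134
Since p ≈ 0.0134 < α = 0.025, reject H0; the evidence is statistically significant.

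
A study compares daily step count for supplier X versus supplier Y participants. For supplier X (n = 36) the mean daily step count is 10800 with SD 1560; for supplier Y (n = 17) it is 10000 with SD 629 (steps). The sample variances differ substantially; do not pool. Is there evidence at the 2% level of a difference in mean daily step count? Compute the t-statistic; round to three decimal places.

Let group 1 = supplier X, group 2 = supplier Y. H0: μ_1 = μ_2; H1: μ_1 ≠ μ_2 (Welch's two-sample t-test, two-sided).
t = (x̄_1 − x̄_2)/√(s_1²/n_1 + s_2²/n_2) = (10800 − 10000)/√(1560²/36 + 629²/17) = 2.654
Welch–Satterthwaite df ≈ 50.23
Two-sided p-value ≈ 0.0106
Since p ≈ 0.0106 < α = 0.02, reject H0; the data support H1.

2.654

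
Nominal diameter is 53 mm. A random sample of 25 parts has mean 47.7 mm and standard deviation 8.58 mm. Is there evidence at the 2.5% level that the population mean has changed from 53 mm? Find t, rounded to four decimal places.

H0: μ = 53; H1: μ ≠ 53 (one-sample t-test, two-sided).
t = (x̄ − μ₀)/(s/√n) = (47.7 − 53)/(8.58/√25) = -3.0886
df = n − 1 = 24
Two-sided p-value ≈ 0.005
Since p ≈ 0.005 < α = 0.025, reject H0; the evidence is statistically significant.

-3.0886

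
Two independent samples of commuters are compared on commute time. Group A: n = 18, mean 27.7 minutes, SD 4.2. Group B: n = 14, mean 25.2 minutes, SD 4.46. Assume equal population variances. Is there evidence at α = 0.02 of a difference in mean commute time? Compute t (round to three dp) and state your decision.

Let group 1 = group A, group 2 = group B. H0: μ_1 = μ_2; H1: μ_1 ≠ μ_2 (two-sample pooled-variance t-test, two-sided).
s_p² = [(18−1)·4.2² + (14−1)·4.46²]/(18+14−2) = 18.6157
t = (27.7 − 25.2)/√[18.6157·(1/18 + 1/14)] = 1.626
df = n₁ + n₂ − 2 = 30
Two-sided p-value ≈ 0.1144
Since p ≈ 0.1144 > α = 0.02, fail to reject H0; the evidence is not statistically significant.

t = 1.626; fail to reject H0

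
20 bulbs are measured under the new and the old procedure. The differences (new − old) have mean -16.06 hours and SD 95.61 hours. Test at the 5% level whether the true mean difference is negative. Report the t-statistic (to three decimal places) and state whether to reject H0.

t = -0.751; fail to reject H0

H0: μ_d = 0; H1: μ_d < 0 (paired t-test on the differences, left-tailed).
t = d̄/(s_d/√n) = -16.06/(95.61/√20) = -0.751
df = n − 1 = 19
p-value = P(T ≤ -0.751) ≈ 0.2309
Since p ≈ 0.2309 > α = 0.05, fail to reject H0; the evidence is not statistically significant.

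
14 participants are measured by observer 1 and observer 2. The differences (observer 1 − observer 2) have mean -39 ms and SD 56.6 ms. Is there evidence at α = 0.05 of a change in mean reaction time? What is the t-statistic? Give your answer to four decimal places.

-2.5782

H0: μ_d = 0; H1: μ_d ≠ 0 (paired t-test on the differences, two-sided).
t = d̄/(s_d/√n) = -39/(56.6/√14) = -2.5782
df = n − 1 = 13
Two-sided p-value ≈ 0.0229
Since p ≈ 0.0229 < α = 0.05, reject H0; the data support H1.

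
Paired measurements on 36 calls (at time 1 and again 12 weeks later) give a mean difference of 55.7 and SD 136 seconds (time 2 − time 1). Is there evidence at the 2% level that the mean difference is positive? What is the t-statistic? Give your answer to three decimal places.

H0: μ_d = 0; H1: μ_d > 0 (paired t-test on the differences, right-tailed).
t = d̄/(s_d/√n) = 55.7/(136/√36) = 2.457
df = n − 1 = 35
p-value = P(T ≥ 2.457) ≈ 0.010
Since p ≈ 0.010 < α = 0.02, reject H0; the data support H1.

2.457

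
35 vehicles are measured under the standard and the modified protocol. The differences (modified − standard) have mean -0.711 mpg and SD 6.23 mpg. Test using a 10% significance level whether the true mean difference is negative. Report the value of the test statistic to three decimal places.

-0.675

H0: μ_d = 0; H1: μ_d < 0 (paired t-test on the differences, left-tailed).
t = d̄/(s_d/√n) = -0.711/(6.23/√35) = -0.675
df = n − 1 = 34
p-value = P(T ≤ -0.675) ≈ 0.252
Since p ≈ 0.252 > α = 0.1, fail to reject H0; the data do not provide sufficient evidence against H0.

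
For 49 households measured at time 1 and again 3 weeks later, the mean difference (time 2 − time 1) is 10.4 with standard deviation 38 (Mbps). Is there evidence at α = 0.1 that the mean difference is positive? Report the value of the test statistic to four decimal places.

H0: μ_d = 0; H1: μ_d > 0 (paired t-test on the differences, right-tailed).
t = d̄/(s_d/√n) = 10.4/(38/√49) = 1.9158
df = n − 1 = 48
p-value = P(T ≥ 1.9158) ≈ 0.0307
Since p ≈ 0.0307 < α = 0.1, reject H0; the evidence is statistically significant.

1.9158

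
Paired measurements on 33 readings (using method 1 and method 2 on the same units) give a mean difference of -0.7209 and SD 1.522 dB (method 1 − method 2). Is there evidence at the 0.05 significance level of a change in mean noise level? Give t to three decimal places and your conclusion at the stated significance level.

t = -2.721; reject H0

H0: μ_d = 0; H1: μ_d ≠ 0 (paired t-test on the differences, two-sided).
t = d̄/(s_d/√n) = -0.7209/(1.522/√33) = -2.721
df = n − 1 = 32
Two-sided p-value ≈ 0.010
Since p ≈ 0.010 < α = 0.05, reject H0; the data support H1.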